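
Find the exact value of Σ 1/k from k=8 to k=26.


Σₖ₌8^26 1/k = 1/8 + 1/9 + 1/10 + ... + 1/26
= 11257824607/8923714800
≈ 1.2616

Sum = 11257824607/8923714800 ≈ 1.2616


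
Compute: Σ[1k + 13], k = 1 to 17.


Σ(1k+13) = 1·Σk + 13·n
= 1·153 + 13·17
= 153 + 221 = 374

Σ = 374


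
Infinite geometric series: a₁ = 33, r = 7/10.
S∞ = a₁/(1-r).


S∞ = a₁/(1-r) = 33/(1 - 7/10)
= 33/(3/10)
= 110

S∞ = 110


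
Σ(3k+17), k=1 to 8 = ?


Σ(3k+17) = 3·Σk + 17·n
= 3·36 + 17·8
= 108 + 136 = 244

Σ = 244


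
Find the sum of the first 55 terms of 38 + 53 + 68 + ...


aₙ = 38 + (55-1)×15 = 848
Sₙ = n(a₁+aₙ)/2 = 55×(38+848)/2
= 55×886/2 = 24365

S_55 = 24365


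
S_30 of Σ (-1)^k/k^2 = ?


S = -1 + 1/4 - 1/9 + 1/16 - 1/25 + 1/36 - 1/49 + 1/64 ± ...
= -0.8219
(Full series converges to -π²/12 ≈ -0.8225)

S_30 = -0.8219


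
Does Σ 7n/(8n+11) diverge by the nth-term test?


lim(n→∞) 7n/(8n+11) = 7/8 = 7/8  (divide numerator and denominator by n)
lim aₙ = 7/8 ≠ 0 → series DIVERGES

Diverges (lim aₙ = 7/8 ≠ 0)


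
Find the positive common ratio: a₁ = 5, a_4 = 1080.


r^(n-1) = aₙ/a₁
r^3 = 1080/5 = 216
r = 216^(1/3)
= 6

r = 6


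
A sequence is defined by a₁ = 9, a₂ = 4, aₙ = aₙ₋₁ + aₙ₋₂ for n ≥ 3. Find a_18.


Computing iteratively: 9, 4, 13, 17, 30, 47, 77, 124, 201, 325, 526, 851, ...
a_18 = 15271

a_18 = 15271


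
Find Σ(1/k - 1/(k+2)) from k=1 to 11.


Telescoping with gap 2: two head and two tail terms survive.
= (1 + 1/2) - (1/12 + 1/13)
= 3/2 - 1/12 - 1/13 = 209/156

Sum = 209/156


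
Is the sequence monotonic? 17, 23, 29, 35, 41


Differences: 6, 6, 6, 6
All differences > 0 → strictly INCREASING

Monotonically increasing


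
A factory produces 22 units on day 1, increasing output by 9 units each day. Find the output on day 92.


aₙ = a₁ + (n-1)d
= 22 + (92-1)×9
= 22 + 819
= 841

a_92 = 841


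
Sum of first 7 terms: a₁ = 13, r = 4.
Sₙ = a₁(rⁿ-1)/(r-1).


Sₙ = 13×(4^7 - 1)/(4 - 1)
= 13×(16384 - 1)/3
= 13×16383/3
= 70993

S_7 = 70993


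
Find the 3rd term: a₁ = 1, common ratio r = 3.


aₙ = a₁·r^(n-1)
= 1×3^2
= 1×9
= 9

a_3 = 9


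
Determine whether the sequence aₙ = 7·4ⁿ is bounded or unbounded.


aₙ = 7·4ⁿ → as n→∞, aₙ→∞ (since base 4 > 1)
No finite upper bound exists
The sequence is UNBOUNDED

Unbounded (aₙ → ∞ as n → ∞)


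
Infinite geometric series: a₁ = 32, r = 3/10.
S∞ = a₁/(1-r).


S∞ = a₁/(1-r) = 32/(1 - 3/10)
= 32/(7/10)
= 320/7

S∞ = 320/7


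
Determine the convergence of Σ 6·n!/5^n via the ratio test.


aₙ = 6·n!/5^n
a_{n+1}/aₙ = (n+1)!/5^(n+1) × 5^n/n!  (constant 6 cancels)
= (n+1)/5
L = lim(n→∞) (n+1)/5 = ∞
L > 1 → series DIVERGES

Diverges (ratio test: L = ∞ > 1)


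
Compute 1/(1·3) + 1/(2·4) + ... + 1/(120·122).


1/(k(k+2)) = (1/2)·(1/k - 1/(k+2)) (partial fractions)
Telescoping: Σ = (1/2)·(1 + 1/2 - 1/121 - 1/122) = 5475/7381

Sum = 5475/7381


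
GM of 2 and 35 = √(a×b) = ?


GM = √(2×35) = √70 = 8.3666

GM = 8.3666


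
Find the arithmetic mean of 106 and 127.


AM = (106 + 127)/2 = 233/2 = 116.5

AM = 116.5


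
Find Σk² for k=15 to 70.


Σₖ₌15^70 k² = Σₖ₌₁^70 k² − Σₖ₌₁^14 k²
= 70·71·141/6 − 14·15·29/6
= 116795 − 1015 = 115780

Σk² = 115780


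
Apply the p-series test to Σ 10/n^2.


p-series test: Σ c/n^p converges if p > 1, diverges if p ≤ 1 (constant c > 0 doesn't affect convergence).
p = 2
2 > 1 → CONVERGES

Converges (p = 2 > 1)


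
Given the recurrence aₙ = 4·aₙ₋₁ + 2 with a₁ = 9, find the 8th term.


Computing step by step:
a_1 = 9
a_2 = 38
a_3 = 154
a_4 = 618
a_5 = 2474
a_6 = 9898
a_7 = 39594
a_8 = 158378


a_8 = 158378


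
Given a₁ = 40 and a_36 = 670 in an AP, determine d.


d = (aₙ - a₁)/(n-1)
= (670 - 40)/(36-1)
= 630/35 = 18

d = 18


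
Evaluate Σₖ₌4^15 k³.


Σₖ₌4^15 k³ = [15·16/2]² − [3·4/2]²
= 14400 − 36 = 14364

Σk³ = 14364


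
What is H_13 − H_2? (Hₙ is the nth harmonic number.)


Σₖ₌3^13 1/k = 1/3 + 1/4 + 1/5 + ... + 1/13
= 605453/360360
≈ 1.6801

Sum = 605453/360360 ≈ 1.6801


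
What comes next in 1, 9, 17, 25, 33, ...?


Pattern: arithmetic (d=8)
Terms: 1, 9, 17, 25, 33
Next term = 41

Next term = 41


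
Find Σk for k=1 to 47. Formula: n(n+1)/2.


n(n+1)/2 = 47×48/2 = 2256/2 = 1128

Σk = 1128


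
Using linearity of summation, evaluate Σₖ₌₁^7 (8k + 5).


Σ(8k+5) = 8·Σk + 5·n
= 8·28 + 5·7
= 224 + 35 = 259

Σ = 259


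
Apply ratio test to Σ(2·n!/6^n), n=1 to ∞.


aₙ = 2·n!/6^n
a_{n+1}/aₙ = (n+1)!/6^(n+1) × 6^n/n!  (constant 2 cancels)
= (n+1)/6
L = lim(n→∞) (n+1)/6 = ∞
L > 1 → series DIVERGES

Diverges (ratio test: L = ∞ > 1)


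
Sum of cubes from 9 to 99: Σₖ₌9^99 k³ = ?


Σₖ₌9^99 k³ = [99·100/2]² − [8·9/2]²
= 24502500 − 1296 = 24501204

Σk³ = 24501204


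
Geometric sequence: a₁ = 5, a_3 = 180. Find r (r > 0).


r^(n-1) = aₙ/a₁
r^2 = 180/5 = 36
r = 36^(1/2)
= ±6; taking r > 0 gives r = 6

r = 6


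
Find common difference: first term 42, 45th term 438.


d = (aₙ - a₁)/(n-1)
= (438 - 42)/(45-1)
= 396/44 = 9

d = 9


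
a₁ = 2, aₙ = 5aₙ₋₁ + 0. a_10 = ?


Computing step by step:
a_1 = 2
a_2 = 10
a_3 = 50
a_4 = 250
a_5 = 1250
a_6 = 6250
a_7 = 31250
a_8 = 156250
a_9 = 781250
a_10 = 3906250


a_10 = 3906250


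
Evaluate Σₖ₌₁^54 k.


n(n+1)/2 = 54×55/2 = 2970/2 = 1485

Σk = 1485


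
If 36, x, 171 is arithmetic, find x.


AM = (36 + 171)/2 = 207/2 = 103.5

AM = 103.5


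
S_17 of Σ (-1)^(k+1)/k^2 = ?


S = 1 - 1/4 + 1/9 - 1/16 + 1/25 - 1/36 + 1/49 - 1/64 ± ...
= 0.8241
(Full series converges to +π²/12 ≈ +0.8225)

S_17 = 0.8241


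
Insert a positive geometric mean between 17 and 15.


GM = √(17×15) = √255 = 15.9687

GM = 15.9687


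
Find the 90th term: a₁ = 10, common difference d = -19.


aₙ = a₁ + (n-1)d
= 10 + (90-1)×-19
= 10 - 1691
= -1681

a_90 = -1681


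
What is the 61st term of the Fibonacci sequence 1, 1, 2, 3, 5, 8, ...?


Fibonacci sequence: 1, 1, 2, 3, 5, 8, 13, 21, 34, 55, 89, ...
F(61) = 2504730781961

F(61) = 2504730781961


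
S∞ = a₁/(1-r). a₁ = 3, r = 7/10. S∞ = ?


S∞ = a₁/(1-r) = 3/(1 - 7/10)
= 3/(3/10)
= 10

S∞ = 10


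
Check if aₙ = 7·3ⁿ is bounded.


aₙ = 7·3ⁿ → as n→∞, aₙ→∞ (since base 3 > 1)
No finite upper bound exists
The sequence is UNBOUNDED

Unbounded (aₙ → ∞ as n → ∞)


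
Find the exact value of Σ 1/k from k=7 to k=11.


Σₖ₌7^11 1/k = 1/7 + 1/8 + 1/9 + 1/10 + 1/11
= 15797/27720
≈ 0.5699

Sum = 15797/27720 ≈ 0.5699


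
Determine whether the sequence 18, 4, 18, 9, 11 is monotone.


Differences: -14, 14, -9, 2
Difference at position 2 is +14 (> 0) but position 1 is -14 (< 0) — sequence both rises and falls
→ NOT monotonic

Not monotonic


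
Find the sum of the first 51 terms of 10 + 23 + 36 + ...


aₙ = 10 + (51-1)×13 = 660
Sₙ = n(a₁+aₙ)/2 = 51×(10+660)/2
= 51×670/2 = 17085

S_51 = 17085


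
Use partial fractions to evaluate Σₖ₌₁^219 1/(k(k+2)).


1/(k(k+2)) = (1/2)·(1/k - 1/(k+2)) (partial fractions)
Telescoping: Σ = (1/2)·(1 + 1/2 - 1/220 - 1/221) = 72489/97240

Sum = 72489/97240


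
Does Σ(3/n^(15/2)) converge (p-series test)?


p-series test: Σ c/n^p converges if p > 1, diverges if p ≤ 1 (constant c > 0 doesn't affect convergence).
p = 15/2
15/2 > 1 → CONVERGES

Converges (p = 15/2 > 1)


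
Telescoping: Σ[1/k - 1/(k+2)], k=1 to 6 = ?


Telescoping with gap 2: two head and two tail terms survive.
= (1 + 1/2) - (1/7 + 1/8)
= 3/2 - 1/7 - 1/8 = 69/56

Sum = 69/56


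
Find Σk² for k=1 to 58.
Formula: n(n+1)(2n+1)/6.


n = 58
n(n+1)(2n+1)/6 = 58×59×117/6
= 400374/6 = 66729

Σk² = 66729


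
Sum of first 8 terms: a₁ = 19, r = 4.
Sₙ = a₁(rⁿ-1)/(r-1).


Sₙ = 19×(4^8 - 1)/(4 - 1)
= 19×(65536 - 1)/3
= 19×65535/3
= 415055

S_8 = 415055


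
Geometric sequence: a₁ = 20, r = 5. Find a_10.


aₙ = a₁·r^(n-1)
= 20×5^9
= 20×1953125
= 39062500

a_10 = 39062500


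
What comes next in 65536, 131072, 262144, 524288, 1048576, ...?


Pattern: powers of 2: 2ⁿ
Terms: 65536, 131072, 262144, 524288, 1048576
Next term = 2097152

Next term = 2097152


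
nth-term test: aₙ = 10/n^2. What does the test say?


lim(n→∞) 10/n^2 = 0
lim aₙ = 0 → nth-term test is INCONCLUSIVE
(Need other tests; this is actually a convergent p-series with p=2 > 1)

Inconclusive (lim aₙ = 0; need another test)


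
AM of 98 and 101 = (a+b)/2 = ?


AM = (98 + 101)/2 = 199/2 = 99.5

AM = 99.5


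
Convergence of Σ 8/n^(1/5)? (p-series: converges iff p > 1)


p-series test: Σ c/n^p converges if p > 1, diverges if p ≤ 1 (constant c > 0 doesn't affect convergence).
p = 1/5
1/5 ≤ 1 → DIVERGES

Diverges (p = 1/5 ≤ 1)


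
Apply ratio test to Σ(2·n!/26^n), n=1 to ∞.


aₙ = 2·n!/26^n
a_{n+1}/aₙ = (n+1)!/26^(n+1) × 26^n/n!  (constant 2 cancels)
= (n+1)/26
L = lim(n→∞) (n+1)/26 = ∞
L > 1 → series DIVERGES

Diverges (ratio test: L = ∞ > 1)


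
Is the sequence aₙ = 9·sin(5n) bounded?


For all n, -1 ≤ sin(5n) ≤ 1, so -9 ≤ 9·sin(5n) ≤ 9
Lower bound: -9, Upper bound: 9
The sequence IS bounded

Bounded (-9 ≤ aₙ ≤ 9)


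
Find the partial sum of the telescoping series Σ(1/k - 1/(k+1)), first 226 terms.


Telescoping: adjacent terms cancel.
= 1/1 - 1/227
= 1 - 1/227 = 226/227

Sum = 226/227


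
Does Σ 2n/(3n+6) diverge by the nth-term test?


lim(n→∞) 2n/(3n+6) = 2/3 = 2/3  (divide numerator and denominator by n)
lim aₙ = 2/3 ≠ 0 → series DIVERGES

Diverges (lim aₙ = 2/3 ≠ 0)


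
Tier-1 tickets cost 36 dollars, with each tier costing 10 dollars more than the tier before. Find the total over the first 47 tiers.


aₙ = 36 + (47-1)×10 = 496
Sₙ = n(a₁+aₙ)/2 = 47×(36+496)/2
= 47×532/2 = 12502

S_47 = 12502


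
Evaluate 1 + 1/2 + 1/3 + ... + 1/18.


H_18 = 1/1 + 1/2 + 1/3 + ... + 1/18
= 14274301/4084080
≈ 3.4951

H_18 = 14274301/4084080 ≈ 3.4951


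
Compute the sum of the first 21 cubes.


n(n+1)/2 = 21×22/2 = 231
Σk³ = 231² = 53361

Σk³ = 53361


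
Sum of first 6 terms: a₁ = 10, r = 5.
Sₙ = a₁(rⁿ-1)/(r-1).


Sₙ = 10×(5^6 - 1)/(5 - 1)
= 10×(15625 - 1)/4
= 10×15624/4
= 39060

S_6 = 39060


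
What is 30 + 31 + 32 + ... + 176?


Σₖ₌30^176 k = Σₖ₌₁^176 k − Σₖ₌₁^29 k
= 176·177/2 − 29·30/2
= 15576 − 435 = 15141

Σk = 15141


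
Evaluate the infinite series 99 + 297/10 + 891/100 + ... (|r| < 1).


S∞ = a₁/(1-r) = 99/(1 - 3/10)
= 99/(7/10)
= 990/7

S∞ = 990/7


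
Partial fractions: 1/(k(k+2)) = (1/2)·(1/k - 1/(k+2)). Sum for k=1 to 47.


1/(k(k+2)) = (1/2)·(1/k - 1/(k+2)) (partial fractions)
Telescoping: Σ = (1/2)·(1 + 1/2 - 1/48 - 1/49) = 3431/4704

Sum = 3431/4704


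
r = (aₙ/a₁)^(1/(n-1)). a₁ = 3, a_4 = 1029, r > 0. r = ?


r^(n-1) = aₙ/a₁
r^3 = 1029/3 = 343
r = 343^(1/3)
= 7

r = 7


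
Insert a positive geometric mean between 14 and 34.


GM = √(14×34) = √476 = 21.8174

GM = 21.8174


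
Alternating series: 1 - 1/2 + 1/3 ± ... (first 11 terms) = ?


S = 1 - 1/2 + 1/3 - 1/4 + 1/5 - 1/6 + 1/7 - 1/8 ± ...
= 0.7365
(Full series converges to +ln(2) ≈ +0.6931)

S_11 = 0.7365


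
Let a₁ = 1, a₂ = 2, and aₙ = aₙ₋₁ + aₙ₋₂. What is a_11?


Computing iteratively: 1, 2, 3, 5, 8, 13, 21, 34, 55, 89, 144
a_11 = 144

a_11 = 144


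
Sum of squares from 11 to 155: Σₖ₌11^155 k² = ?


Σₖ₌11^155 k² = Σₖ₌₁^155 k² − Σₖ₌₁^10 k²
= 155·156·311/6 − 10·11·21/6
= 1253330 − 385 = 1252945

Σk² = 1252945


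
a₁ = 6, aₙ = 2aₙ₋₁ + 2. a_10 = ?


Computing step by step:
a_1 = 6
a_2 = 14
a_3 = 30
a_4 = 62
a_5 = 126
a_6 = 254
a_7 = 510
a_8 = 1022
a_9 = 2046
a_10 = 4094


a_10 = 4094


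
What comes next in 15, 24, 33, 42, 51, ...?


Pattern: arithmetic (d=9)
Terms: 15, 24, 33, 42, 51
Next term = 60

Next term = 60


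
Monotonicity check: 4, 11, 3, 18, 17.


Differences: 7, -8, 15, -1
Difference at position 1 is +7 (> 0) but position 2 is -8 (< 0) — sequence both rises and falls
→ NOT monotonic

Not monotonic


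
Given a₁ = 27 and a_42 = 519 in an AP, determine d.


d = (aₙ - a₁)/(n-1)
= (519 - 27)/(42-1)
= 492/41 = 12

d = 12


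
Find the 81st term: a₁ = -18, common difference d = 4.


aₙ = a₁ + (n-1)d
= -18 + (81-1)×4
= -18 + 320
= 302

a_81 = 302


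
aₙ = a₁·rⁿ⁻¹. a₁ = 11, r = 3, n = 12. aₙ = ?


aₙ = a₁·r^(n-1)
= 11×3^11
= 11×177147
= 1948617

a_12 = 1948617


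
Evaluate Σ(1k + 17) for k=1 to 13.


Σ(1k+17) = 1·Σk + 17·n
= 1·91 + 17·13
= 91 + 221 = 312

Σ = 312


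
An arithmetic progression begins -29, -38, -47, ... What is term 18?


aₙ = a₁ + (n-1)d
= -29 + (18-1)×-9
= -29 - 153
= -182

a_18 = -182


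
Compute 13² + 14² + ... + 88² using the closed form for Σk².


Σₖ₌13^88 k² = Σₖ₌₁^88 k² − Σₖ₌₁^12 k²
= 88·89·177/6 − 12·13·25/6
= 231044 − 650 = 230394

Σk² = 230394


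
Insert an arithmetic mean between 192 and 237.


AM = (192 + 237)/2 = 429/2 = 214.5

AM = 214.5


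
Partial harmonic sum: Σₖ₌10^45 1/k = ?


Σₖ₌10^45 1/k = 1/10 + 1/11 + 1/12 + ... + 1/45
= 14750885361090924169/9419588158802421600
≈ 1.566

Sum = 14750885361090924169/9419588158802421600 ≈ 1.566


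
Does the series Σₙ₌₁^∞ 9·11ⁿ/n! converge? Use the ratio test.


aₙ = 9·11^n/n!
a_{n+1}/aₙ = 11^(n+1)/(n+1)! × n!/11^n  (constant 9 cancels)
= 11/(n+1)
L = lim(n→∞) 11/(n+1) = 0
L < 1 → series CONVERGES

Converges (ratio test: L = 0 < 1)


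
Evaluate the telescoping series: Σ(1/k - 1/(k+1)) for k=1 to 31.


Telescoping: adjacent terms cancel.
= 1/1 - 1/32
= 1 - 1/32 = 31/32

Sum = 31/32


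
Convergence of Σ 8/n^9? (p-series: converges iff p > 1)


p-series test: Σ c/n^p converges if p > 1, diverges if p ≤ 1 (constant c > 0 doesn't affect convergence).
p = 9
9 > 1 → CONVERGES

Converges (p = 9 > 1)


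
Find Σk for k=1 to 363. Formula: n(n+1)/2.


n(n+1)/2 = 363×364/2 = 132132/2 = 66066

Σk = 66066


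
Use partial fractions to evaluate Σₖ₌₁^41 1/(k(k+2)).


1/(k(k+2)) = (1/2)·(1/k - 1/(k+2)) (partial fractions)
Telescoping: Σ = (1/2)·(1 + 1/2 - 1/42 - 1/43) = 656/903

Sum = 656/903


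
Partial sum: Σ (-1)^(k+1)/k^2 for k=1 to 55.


S = 1 - 1/4 + 1/9 - 1/16 + 1/25 - 1/36 + 1/49 - 1/64 ± ...
= 0.8226
(Full series converges to +π²/12 ≈ +0.8225)

S_55 = 0.8226


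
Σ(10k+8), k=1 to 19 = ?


Σ(10k+8) = 10·Σk + 8·n
= 10·190 + 8·19
= 1900 + 152 = 2052

Σ = 2052


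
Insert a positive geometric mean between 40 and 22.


GM = √(40×22) = √880 = 29.6648

GM = 29.6648


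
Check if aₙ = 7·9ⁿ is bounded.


aₙ = 7·9ⁿ → as n→∞, aₙ→∞ (since base 9 > 1)
No finite upper bound exists
The sequence is UNBOUNDED

Unbounded (aₙ → ∞ as n → ∞)


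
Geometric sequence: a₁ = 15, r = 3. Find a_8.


aₙ = a₁·r^(n-1)
= 15×3^7
= 15×2187
= 32805

a_8 = 32805


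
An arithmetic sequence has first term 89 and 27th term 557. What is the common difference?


d = (aₙ - a₁)/(n-1)
= (557 - 89)/(27-1)
= 468/26 = 18

d = 18


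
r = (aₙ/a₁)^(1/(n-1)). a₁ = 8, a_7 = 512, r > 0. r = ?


r^(n-1) = aₙ/a₁
r^6 = 512/8 = 64
r = 64^(1/6)
= ±2; taking r > 0 gives r = 2

r = 2


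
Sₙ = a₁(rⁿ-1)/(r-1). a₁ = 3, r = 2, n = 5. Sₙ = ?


Sₙ = 3×(2^5 - 1)/(2 - 1)
= 3×(32 - 1)/1
= 3×31/1
= 93

S_5 = 93


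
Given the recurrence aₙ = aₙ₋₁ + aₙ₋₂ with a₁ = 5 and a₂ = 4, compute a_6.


Computing iteratively: 5, 4, 9, 13, 22, 35
a_6 = 35

a_6 = 35


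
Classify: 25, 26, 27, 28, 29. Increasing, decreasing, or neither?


Differences: 1, 1, 1, 1
All differences > 0 → strictly INCREASING

Monotonically increasing


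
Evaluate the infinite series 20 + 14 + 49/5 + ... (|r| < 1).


S∞ = a₁/(1-r) = 20/(1 - 7/10)
= 20/(3/10)
= 200/3

S∞ = 200/3


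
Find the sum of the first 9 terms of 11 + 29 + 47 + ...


aₙ = 11 + (9-1)×18 = 155
Sₙ = n(a₁+aₙ)/2 = 9×(11+155)/2
= 9×166/2 = 747

S_9 = 747


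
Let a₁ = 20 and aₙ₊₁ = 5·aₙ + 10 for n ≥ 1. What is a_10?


Computing step by step:
a_1 = 20
a_2 = 110
a_3 = 560
a_4 = 2810
a_5 = 14060
a_6 = 70310
a_7 = 351560
a_8 = 1757810
a_9 = 8789060
a_10 = 43945310


a_10 = 43945310


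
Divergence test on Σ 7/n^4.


lim(n→∞) 7/n^4 = 0
lim aₙ = 0 → nth-term test is INCONCLUSIVE
(Need other tests; this is actually a convergent p-series with p=4 > 1)

Inconclusive (lim aₙ = 0; need another test)


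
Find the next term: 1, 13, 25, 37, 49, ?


Pattern: arithmetic (d=12)
Terms: 1, 13, 25, 37, 49
Next term = 61

Next term = 61


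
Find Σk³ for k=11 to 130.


Σₖ₌11^130 k³ = [130·131/2]² − [10·11/2]²
= 72505225 − 3025 = 72502200

Σk³ = 72502200


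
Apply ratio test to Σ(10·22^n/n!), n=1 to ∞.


aₙ = 10·22^n/n!
a_{n+1}/aₙ = 22^(n+1)/(n+1)! × n!/22^n  (constant 10 cancels)
= 22/(n+1)
L = lim(n→∞) 22/(n+1) = 0
L < 1 → series CONVERGES

Converges (ratio test: L = 0 < 1)


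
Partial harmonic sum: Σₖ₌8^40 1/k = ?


Σₖ₌8^40 1/k = 1/8 + 1/9 + 1/10 + ... + 1/40
= 116967587024539/69388720221600
≈ 1.6857

Sum = 116967587024539/69388720221600 ≈ 1.6857


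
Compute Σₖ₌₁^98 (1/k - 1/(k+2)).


Telescoping with gap 2: two head and two tail terms survive.
= (1 + 1/2) - (1/99 + 1/100)
= 3/2 - 1/99 - 1/100 = 14651/9900

Sum = 14651/9900


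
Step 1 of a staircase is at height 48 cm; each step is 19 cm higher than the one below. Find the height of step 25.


aₙ = a₁ + (n-1)d
= 48 + (25-1)×19
= 48 + 456
= 504

a_25 = 504


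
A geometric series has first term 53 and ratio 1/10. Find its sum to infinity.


S∞ = a₁/(1-r) = 53/(1 - 1/10)
= 53/(9/10)
= 530/9

S∞ = 530/9


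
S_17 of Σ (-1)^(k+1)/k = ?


S = 1 - 1/2 + 1/3 - 1/4 + 1/5 - 1/6 + 1/7 - 1/8 ± ...
= 0.7217
(Full series converges to +ln(2) ≈ +0.6931)

S_17 = 0.7217


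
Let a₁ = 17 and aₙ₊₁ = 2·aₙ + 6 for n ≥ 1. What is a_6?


Computing step by step:
a_1 = 17
a_2 = 40
a_3 = 86
a_4 = 178
a_5 = 362
a_6 = 730


a_6 = 730


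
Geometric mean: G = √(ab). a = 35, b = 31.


GM = √(35×31) = √1085 = 32.9393

GM = 32.9393


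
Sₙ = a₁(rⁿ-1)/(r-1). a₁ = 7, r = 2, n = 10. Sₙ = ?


Sₙ = 7×(2^10 - 1)/(2 - 1)
= 7×(1024 - 1)/1
= 7×1023/1
= 7161

S_10 = 7161


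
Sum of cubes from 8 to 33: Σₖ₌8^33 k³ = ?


Σₖ₌8^33 k³ = [33·34/2]² − [7·8/2]²
= 314721 − 784 = 313937

Σk³ = 313937


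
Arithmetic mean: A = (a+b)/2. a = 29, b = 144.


AM = (29 + 144)/2 = 173/2 = 86.5

AM = 86.5


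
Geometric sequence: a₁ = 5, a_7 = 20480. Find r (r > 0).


r^(n-1) = aₙ/a₁
r^6 = 20480/5 = 4096
r = 4096^(1/6)
= ±4; taking r > 0 gives r = 4

r = 4


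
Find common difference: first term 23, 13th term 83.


d = (aₙ - a₁)/(n-1)
= (83 - 23)/(13-1)
= 60/12 = 5

d = 5


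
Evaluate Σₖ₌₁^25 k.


n(n+1)/2 = 25×26/2 = 650/2 = 325

Σk = 325


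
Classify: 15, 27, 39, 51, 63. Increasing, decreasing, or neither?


Differences: 12, 12, 12, 12
All differences > 0 → strictly INCREASING

Monotonically increasing


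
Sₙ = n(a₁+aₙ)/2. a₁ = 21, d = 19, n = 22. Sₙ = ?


aₙ = 21 + (22-1)×19 = 420
Sₙ = n(a₁+aₙ)/2 = 22×(21+420)/2
= 22×441/2 = 4851

S_22 = 4851


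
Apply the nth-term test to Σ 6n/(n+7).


lim(n→∞) 6n/(n+7) = 6/1 = 6  (divide numerator and denominator by n)
lim aₙ = 6 ≠ 0 → series DIVERGES

Diverges (lim aₙ = 6 ≠ 0)


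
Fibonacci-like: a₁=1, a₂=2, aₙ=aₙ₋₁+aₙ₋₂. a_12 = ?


Computing iteratively: 1, 2, 3, 5, 8, 13, 21, 34, 55, 89, 144, 233
a_12 = 233

a_12 = 233


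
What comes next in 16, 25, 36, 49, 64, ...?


Pattern: perfect squares: n²
Terms: 16, 25, 36, 49, 64
Next term = 81

Next term = 81


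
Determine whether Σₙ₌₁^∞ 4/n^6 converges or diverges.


p-series test: Σ c/n^p converges if p > 1, diverges if p ≤ 1 (constant c > 0 doesn't affect convergence).
p = 6
6 > 1 → CONVERGES

Converges (p = 6 > 1)


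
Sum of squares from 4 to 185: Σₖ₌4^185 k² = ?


Σₖ₌4^185 k² = Σₖ₌₁^185 k² − Σₖ₌₁^3 k²
= 185·186·371/6 − 3·4·7/6
= 2127685 − 14 = 2127671

Σk² = 2127671


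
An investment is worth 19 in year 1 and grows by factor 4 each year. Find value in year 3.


aₙ = a₁·r^(n-1)
= 19×4^2
= 19×16
= 304

a_3 = 304


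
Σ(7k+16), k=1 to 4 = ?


Σ(7k+16) = 7·Σk + 16·n
= 7·10 + 16·4
= 70 + 64 = 134

Σ = 134


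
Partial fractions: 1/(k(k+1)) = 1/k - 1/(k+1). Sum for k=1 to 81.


1/(k(k+1)) = 1/k - 1/(k+1) (partial fractions)
Telescoping: Σ = 1 - 1/82 = 81/82

Sum = 81/82


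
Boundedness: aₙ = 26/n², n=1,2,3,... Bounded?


a₁ = 26, a₂ = 26/4, a₃ = 26/9, ...
0 < aₙ ≤ 26 for all n ≥ 1
The sequence IS bounded

Bounded (0 < aₙ ≤ 26)


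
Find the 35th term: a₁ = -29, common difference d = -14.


aₙ = a₁ + (n-1)d
= -29 + (35-1)×-14
= -29 - 476
= -505

a_35 = -505


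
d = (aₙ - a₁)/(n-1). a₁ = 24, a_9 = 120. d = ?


d = (aₙ - a₁)/(n-1)
= (120 - 24)/(9-1)
= 96/8 = 12

d = 12


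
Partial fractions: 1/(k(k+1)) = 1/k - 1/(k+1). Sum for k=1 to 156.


1/(k(k+1)) = 1/k - 1/(k+1) (partial fractions)
Telescoping: Σ = 1 - 1/157 = 156/157

Sum = 156/157


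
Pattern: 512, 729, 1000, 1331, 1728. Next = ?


Pattern: perfect cubes: n³
Terms: 512, 729, 1000, 1331, 1728
Next term = 2197

Next term = 2197


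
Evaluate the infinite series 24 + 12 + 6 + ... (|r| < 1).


S∞ = a₁/(1-r) = 24/(1 - 1/2)
= 24/(1/2)
= 48

S∞ = 48


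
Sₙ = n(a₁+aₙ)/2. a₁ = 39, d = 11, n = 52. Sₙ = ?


aₙ = 39 + (52-1)×11 = 600
Sₙ = n(a₁+aₙ)/2 = 52×(39+600)/2
= 52×639/2 = 16614

S_52 = 16614


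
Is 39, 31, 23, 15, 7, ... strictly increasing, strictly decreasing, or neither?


Differences: -8, -8, -8, -8
All differences < 0 → strictly DECREASING

Monotonically decreasing


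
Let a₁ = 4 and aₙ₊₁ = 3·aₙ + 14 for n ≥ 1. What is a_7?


Computing step by step:
a_1 = 4
a_2 = 26
a_3 = 92
a_4 = 290
a_5 = 884
a_6 = 2666
a_7 = 8012


a_7 = 8012


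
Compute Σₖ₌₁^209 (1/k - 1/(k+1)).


Telescoping: adjacent terms cancel.
= 1/1 - 1/210
= 1 - 1/210 = 209/210

Sum = 209/210


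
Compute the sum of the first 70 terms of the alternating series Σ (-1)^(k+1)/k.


S = 1 - 1/2 + 1/3 - 1/4 + 1/5 - 1/6 + 1/7 - 1/8 ± ...
= 0.6861
(Full series converges to +ln(2) ≈ +0.6931)

S_70 = 0.6861


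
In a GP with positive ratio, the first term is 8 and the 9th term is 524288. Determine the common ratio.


r^(n-1) = aₙ/a₁
r^8 = 524288/8 = 65536
r = 65536^(1/8)
= ±4; taking r > 0 gives r = 4

r = 4


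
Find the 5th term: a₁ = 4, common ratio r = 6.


aₙ = a₁·r^(n-1)
= 4×6^4
= 4×1296
= 5184

a_5 = 5184


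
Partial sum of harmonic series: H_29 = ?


H_29 = 1/1 + 1/2 + 1/3 + ... + 1/29
= 9227046511387/2329089562800
≈ 3.9617

H_29 = 9227046511387/2329089562800 ≈ 3.9617


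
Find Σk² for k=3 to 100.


Σₖ₌3^100 k² = Σₖ₌₁^100 k² − Σₖ₌₁^2 k²
= 100·101·201/6 − 2·3·5/6
= 338350 − 5 = 338345

Σk² = 338345


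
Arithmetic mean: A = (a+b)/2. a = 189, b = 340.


AM = (189 + 340)/2 = 529/2 = 264.5

AM = 264.5


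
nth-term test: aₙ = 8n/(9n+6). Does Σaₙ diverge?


lim(n→∞) 8n/(9n+6) = 8/9 = 8/9  (divide numerator and denominator by n)
lim aₙ = 8/9 ≠ 0 → series DIVERGES

Diverges (lim aₙ = 8/9 ≠ 0)


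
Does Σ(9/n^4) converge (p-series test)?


p-series test: Σ c/n^p converges if p > 1, diverges if p ≤ 1 (constant c > 0 doesn't affect convergence).
p = 4
4 > 1 → CONVERGES

Converges (p = 4 > 1)


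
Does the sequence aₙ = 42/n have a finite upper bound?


a₁ = 42, a₂ = 42/2, a₃ = 42/3, ...
0 < aₙ ≤ 42 for all n ≥ 1
Lower bound: 0, Upper bound: 42
The sequence IS bounded

Bounded (0 < aₙ ≤ 42)


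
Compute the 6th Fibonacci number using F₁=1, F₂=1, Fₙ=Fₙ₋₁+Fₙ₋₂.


Fibonacci sequence: 1, 1, 2, 3, 5, 8
F(6) = 8

F(6) = 8


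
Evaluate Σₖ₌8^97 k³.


Σₖ₌8^97 k³ = [97·98/2]² − [7·8/2]²
= 22591009 − 784 = 22590225

Σk³ = 22590225


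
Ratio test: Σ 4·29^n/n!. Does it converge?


aₙ = 4·29^n/n!
a_{n+1}/aₙ = 29^(n+1)/(n+1)! × n!/29^n  (constant 4 cancels)
= 29/(n+1)
L = lim(n→∞) 29/(n+1) = 0
L < 1 → series CONVERGES

Converges (ratio test: L = 0 < 1)


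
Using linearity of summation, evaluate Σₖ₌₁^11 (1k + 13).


Σ(1k+13) = 1·Σk + 13·n
= 1·66 + 13·11
= 66 + 143 = 209

Σ = 209


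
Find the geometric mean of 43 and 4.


GM = √(43×4) = √172 = 13.1149

GM = 13.1149


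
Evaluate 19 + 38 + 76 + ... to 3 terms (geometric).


Sₙ = 19×(2^3 - 1)/(2 - 1)
= 19×(8 - 1)/1
= 19×7/1
= 133

S_3 = 133


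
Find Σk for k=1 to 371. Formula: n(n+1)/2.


n(n+1)/2 = 371×372/2 = 138012/2 = 69006

Σk = 69006


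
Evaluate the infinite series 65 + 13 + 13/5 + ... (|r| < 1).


S∞ = a₁/(1-r) = 65/(1 - 1/5)
= 65/(4/5)
= 325/4

S∞ = 325/4


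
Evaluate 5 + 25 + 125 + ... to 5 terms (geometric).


Sₙ = 5×(5^5 - 1)/(5 - 1)
= 5×(3125 - 1)/4
= 5×3124/4
= 3905

S_5 = 3905


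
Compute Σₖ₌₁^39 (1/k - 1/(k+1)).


Telescoping: adjacent terms cancel.
= 1/1 - 1/40
= 1 - 1/40 = 39/40

Sum = 39/40


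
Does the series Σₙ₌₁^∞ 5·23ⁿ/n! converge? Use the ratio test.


aₙ = 5·23^n/n!
a_{n+1}/aₙ = 23^(n+1)/(n+1)! × n!/23^n  (constant 5 cancels)
= 23/(n+1)
L = lim(n→∞) 23/(n+1) = 0
L < 1 → series CONVERGES

Converges (ratio test: L = 0 < 1)


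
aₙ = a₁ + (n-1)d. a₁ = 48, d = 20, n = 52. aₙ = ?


aₙ = a₁ + (n-1)d
= 48 + (52-1)×20
= 48 + 1020
= 1068

a_52 = 1068


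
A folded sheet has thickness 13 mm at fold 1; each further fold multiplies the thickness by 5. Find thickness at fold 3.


aₙ = a₁·r^(n-1)
= 13×5^2
= 13×25
= 325

a_3 = 325


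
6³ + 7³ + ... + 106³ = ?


Σₖ₌6^106 k³ = [106·107/2]² − [5·6/2]²
= 32160241 − 225 = 32160016

Σk³ = 32160016


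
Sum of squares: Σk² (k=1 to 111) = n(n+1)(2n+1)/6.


n = 111
n(n+1)(2n+1)/6 = 111×112×223/6
= 2772336/6 = 462056

Σk² = 462056


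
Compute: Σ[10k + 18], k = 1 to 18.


Σ(10k+18) = 10·Σk + 18·n
= 10·171 + 18·18
= 1710 + 324 = 2034

Σ = 2034


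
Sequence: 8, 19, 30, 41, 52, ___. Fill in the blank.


Pattern: arithmetic (d=11)
Terms: 8, 19, 30, 41, 52
Next term = 63

Next term = 63


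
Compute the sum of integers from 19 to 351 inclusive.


Σₖ₌19^351 k = Σₖ₌₁^351 k − Σₖ₌₁^18 k
= 351·352/2 − 18·19/2
= 61776 − 171 = 61605

Σk = 61605


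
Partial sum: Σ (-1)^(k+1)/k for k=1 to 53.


S = 1 - 1/2 + 1/3 - 1/4 + 1/5 - 1/6 + 1/7 - 1/8 ± ...
= 0.7025
(Full series converges to +ln(2) ≈ +0.6931)

S_53 = 0.7025


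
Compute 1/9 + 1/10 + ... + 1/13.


Σₖ₌9^13 1/k = 1/9 + 1/10 + 1/11 + 1/12 + 1/13
= 11899/25740
≈ 0.4623

Sum = 11899/25740 ≈ 0.4623


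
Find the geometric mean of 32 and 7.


GM = √(32×7) = √224 = 14.9666

GM = 14.9666


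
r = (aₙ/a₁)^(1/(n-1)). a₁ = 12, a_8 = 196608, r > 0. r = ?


r^(n-1) = aₙ/a₁
r^7 = 196608/12 = 16384
r = 16384^(1/7)
= 4

r = 4


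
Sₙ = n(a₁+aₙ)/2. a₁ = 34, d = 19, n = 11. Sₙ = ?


aₙ = 34 + (11-1)×19 = 224
Sₙ = n(a₁+aₙ)/2 = 11×(34+224)/2
= 11×258/2 = 1419

S_11 = 1419


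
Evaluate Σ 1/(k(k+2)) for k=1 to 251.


1/(k(k+2)) = (1/2)·(1/k - 1/(k+2)) (partial fractions)
Telescoping: Σ = (1/2)·(1 + 1/2 - 1/252 - 1/253) = 95129/127512

Sum = 95129/127512


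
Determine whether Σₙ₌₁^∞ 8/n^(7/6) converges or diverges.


p-series test: Σ c/n^p converges if p > 1, diverges if p ≤ 1 (constant c > 0 doesn't affect convergence).
p = 7/6
7/6 > 1 → CONVERGES

Converges (p = 7/6 > 1)


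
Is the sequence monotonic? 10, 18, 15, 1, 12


Differences: 8, -3, -14, 11
Difference at position 1 is +8 (> 0) but position 2 is -3 (< 0) — sequence both rises and falls
→ NOT monotonic

Not monotonic


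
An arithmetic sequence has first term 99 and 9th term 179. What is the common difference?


d = (aₙ - a₁)/(n-1)
= (179 - 99)/(9-1)
= 80/8 = 10

d = 10


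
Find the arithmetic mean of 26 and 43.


AM = (26 + 43)/2 = 69/2 = 34.5

AM = 34.5


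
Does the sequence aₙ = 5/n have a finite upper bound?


a₁ = 5, a₂ = 5/2, a₃ = 5/3, ...
0 < aₙ ≤ 5 for all n ≥ 1
Lower bound: 0, Upper bound: 5
The sequence IS bounded

Bounded (0 < aₙ ≤ 5)


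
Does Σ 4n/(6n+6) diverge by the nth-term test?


lim(n→∞) 4n/(6n+6) = 4/6 = 2/3  (divide numerator and denominator by n)
lim aₙ = 2/3 ≠ 0 → series DIVERGES

Diverges (lim aₙ = 2/3 ≠ 0)


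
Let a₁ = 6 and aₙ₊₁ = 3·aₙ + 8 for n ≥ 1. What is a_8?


Computing step by step:
a_1 = 6
a_2 = 26
a_3 = 86
a_4 = 266
a_5 = 806
a_6 = 2426
a_7 = 7286
a_8 = 21866


a_8 = 21866


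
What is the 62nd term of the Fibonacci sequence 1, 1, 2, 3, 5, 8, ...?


Fibonacci sequence: 1, 1, 2, 3, 5, 8, 13, 21, 34, 55, 89, ...
F(62) = 4052739537881

F(62) = 4052739537881


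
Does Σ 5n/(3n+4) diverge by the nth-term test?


lim(n→∞) 5n/(3n+4) = 5/3 = 5/3  (divide numerator and denominator by n)
lim aₙ = 5/3 ≠ 0 → series DIVERGES

Diverges (lim aₙ = 5/3 ≠ 0)


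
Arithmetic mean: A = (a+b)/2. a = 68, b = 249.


AM = (68 + 249)/2 = 317/2 = 158.5

AM = 158.5


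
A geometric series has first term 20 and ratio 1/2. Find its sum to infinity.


S∞ = a₁/(1-r) = 20/(1 - 1/2)
= 20/(1/2)
= 40

S∞ = 40


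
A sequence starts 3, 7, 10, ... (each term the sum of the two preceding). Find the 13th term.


Computing iteratively: 3, 7, 10, 17, 27, 44, 71, 115, 186, 301, 487, 788, ...
a_13 = 1275

a_13 = 1275


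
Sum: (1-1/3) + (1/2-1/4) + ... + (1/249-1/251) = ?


Telescoping with gap 2: two head and two tail terms survive.
= (1 + 1/2) - (1/250 + 1/251)
= 3/2 - 1/250 - 1/251 = 46812/31375

Sum = 46812/31375


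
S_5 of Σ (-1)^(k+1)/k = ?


S = 1 - 1/2 + 1/3 - 1/4 + 1/5
= 0.7833
(Full series converges to +ln(2) ≈ +0.6931)

S_5 = 0.7833


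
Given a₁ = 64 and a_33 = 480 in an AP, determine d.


d = (aₙ - a₁)/(n-1)
= (480 - 64)/(33-1)
= 416/32 = 13

d = 13


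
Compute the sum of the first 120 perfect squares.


n = 120
n(n+1)(2n+1)/6 = 120×121×241/6
= 3499320/6 = 583220

Σk² = 583220


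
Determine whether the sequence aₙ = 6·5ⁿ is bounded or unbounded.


aₙ = 6·5ⁿ → as n→∞, aₙ→∞ (since base 5 > 1)
No finite upper bound exists
The sequence is UNBOUNDED

Unbounded (aₙ → ∞ as n → ∞)


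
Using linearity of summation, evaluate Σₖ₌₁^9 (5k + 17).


Σ(5k+17) = 5·Σk + 17·n
= 5·45 + 17·9
= 225 + 153 = 378

Σ = 378


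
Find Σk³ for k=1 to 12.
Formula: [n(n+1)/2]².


n(n+1)/2 = 12×13/2 = 78
Σk³ = 78² = 6084

Σk³ = 6084


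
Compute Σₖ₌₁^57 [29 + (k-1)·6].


aₙ = 29 + (57-1)×6 = 365
Sₙ = n(a₁+aₙ)/2 = 57×(29+365)/2
= 57×394/2 = 11229

S_57 = 11229


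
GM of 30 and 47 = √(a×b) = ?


GM = √(30×47) = √1410 = 37.55

GM = 37.55


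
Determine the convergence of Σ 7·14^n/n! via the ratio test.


aₙ = 7·14^n/n!
a_{n+1}/aₙ = 14^(n+1)/(n+1)! × n!/14^n  (constant 7 cancels)
= 14/(n+1)
L = lim(n→∞) 14/(n+1) = 0
L < 1 → series CONVERGES

Converges (ratio test: L = 0 < 1)


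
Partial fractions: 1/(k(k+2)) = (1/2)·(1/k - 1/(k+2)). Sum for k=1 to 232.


1/(k(k+2)) = (1/2)·(1/k - 1/(k+2)) (partial fractions)
Telescoping: Σ = (1/2)·(1 + 1/2 - 1/233 - 1/234) = 20329/27261

Sum = 20329/27261


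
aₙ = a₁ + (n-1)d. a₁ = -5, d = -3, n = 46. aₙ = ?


aₙ = a₁ + (n-1)d
= -5 + (46-1)×-3
= -5 - 135
= -140

a_46 = -140


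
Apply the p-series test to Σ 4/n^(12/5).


p-series test: Σ c/n^p converges if p > 1, diverges if p ≤ 1 (constant c > 0 doesn't affect convergence).
p = 12/5
12/5 > 1 → CONVERGES

Converges (p = 12/5 > 1)


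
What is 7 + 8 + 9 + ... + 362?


Σₖ₌7^362 k = Σₖ₌₁^362 k − Σₖ₌₁^6 k
= 362·363/2 − 6·7/2
= 65703 − 21 = 65682

Σk = 65682


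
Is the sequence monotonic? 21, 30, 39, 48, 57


Differences: 9, 9, 9, 9
All differences > 0 → strictly INCREASING

Monotonically increasing


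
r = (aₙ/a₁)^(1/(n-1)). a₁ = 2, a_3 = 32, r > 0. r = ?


r^(n-1) = aₙ/a₁
r^2 = 32/2 = 16
r = 16^(1/2)
= ±4; taking r > 0 gives r = 4

r = 4


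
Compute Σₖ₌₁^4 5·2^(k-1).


Sₙ = 5×(2^4 - 1)/(2 - 1)
= 5×(16 - 1)/1
= 5×15/1
= 75

S_4 = 75


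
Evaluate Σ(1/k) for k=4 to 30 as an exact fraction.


Σₖ₌4^30 1/k = 1/4 + 1/5 + 1/6 + ... + 1/30
= 5034685298347/2329089562800
≈ 2.1617

Sum = 5034685298347/2329089562800 ≈ 2.1617


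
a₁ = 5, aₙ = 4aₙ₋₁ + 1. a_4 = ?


Computing step by step:
a_1 = 5
a_2 = 21
a_3 = 85
a_4 = 341


a_4 = 341


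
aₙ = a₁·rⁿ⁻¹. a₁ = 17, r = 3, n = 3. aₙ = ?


aₙ = a₁·r^(n-1)
= 17×3^2
= 17×9
= 153

a_3 = 153


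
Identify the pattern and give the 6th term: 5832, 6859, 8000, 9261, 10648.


Pattern: perfect cubes: n³
Terms: 5832, 6859, 8000, 9261, 10648
Next term = 12167

Next term = 12167


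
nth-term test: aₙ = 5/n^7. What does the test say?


lim(n→∞) 5/n^7 = 0
lim aₙ = 0 → nth-term test is INCONCLUSIVE
(Need other tests; this is actually a convergent p-series with p=7 > 1)

Inconclusive (lim aₙ = 0; need another test)


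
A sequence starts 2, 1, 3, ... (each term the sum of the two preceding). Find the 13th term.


Computing iteratively: 2, 1, 3, 4, 7, 11, 18, 29, 47, 76, 123, 199, ...
a_13 = 322

a_13 = 322


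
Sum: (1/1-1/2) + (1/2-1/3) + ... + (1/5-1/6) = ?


Telescoping: adjacent terms cancel.
= 1/1 - 1/6
= 1 - 1/6 = 5/6

Sum = 5/6


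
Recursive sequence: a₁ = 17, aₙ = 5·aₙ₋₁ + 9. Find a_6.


Computing step by step:
a_1 = 17
a_2 = 94
a_3 = 479
a_4 = 2404
a_5 = 12029
a_6 = 60154


a_6 = 60154


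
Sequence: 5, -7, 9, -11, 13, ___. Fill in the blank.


Pattern: alternating sign, magnitude arithmetic (d=2)
Terms: 5, -7, 9, -11, 13
Next term = -15

Next term = -15


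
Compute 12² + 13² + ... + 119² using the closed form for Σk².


Σₖ₌12^119 k² = Σₖ₌₁^119 k² − Σₖ₌₁^11 k²
= 119·120·239/6 − 11·12·23/6
= 568820 − 506 = 568314

Σk² = 568314


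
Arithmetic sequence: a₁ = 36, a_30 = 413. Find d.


d = (aₙ - a₁)/(n-1)
= (413 - 36)/(30-1)
= 377/29 = 13

d = 13


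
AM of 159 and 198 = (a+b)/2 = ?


AM = (159 + 198)/2 = 357/2 = 178.5

AM = 178.5


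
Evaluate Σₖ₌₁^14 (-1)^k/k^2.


S = -1 + 1/4 - 1/9 + 1/16 - 1/25 + 1/36 - 1/49 + 1/64 ± ...
= -0.8201
(Full series converges to -π²/12 ≈ -0.8225)

S_14 = -0.8201


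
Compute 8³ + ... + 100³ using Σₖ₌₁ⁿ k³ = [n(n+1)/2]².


Σₖ₌8^100 k³ = [100·101/2]² − [7·8/2]²
= 25502500 − 784 = 25501716

Σk³ = 25501716


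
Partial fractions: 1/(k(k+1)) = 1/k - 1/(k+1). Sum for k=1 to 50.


1/(k(k+1)) = 1/k - 1/(k+1) (partial fractions)
Telescoping: Σ = 1 - 1/51 = 50/51

Sum = 50/51


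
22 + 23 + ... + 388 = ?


Σₖ₌22^388 k = Σₖ₌₁^388 k − Σₖ₌₁^21 k
= 388·389/2 − 21·22/2
= 75466 − 231 = 75235

Σk = 75235


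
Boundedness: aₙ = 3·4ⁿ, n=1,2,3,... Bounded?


aₙ = 3·4ⁿ → as n→∞, aₙ→∞ (since base 4 > 1)
No finite upper bound exists
The sequence is UNBOUNDED

Unbounded (aₙ → ∞ as n → ∞)


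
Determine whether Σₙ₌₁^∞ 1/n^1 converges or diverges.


p-series test: Σ c/n^p converges if p > 1, diverges if p ≤ 1 (constant c > 0 doesn't affect convergence).
p = 1
1 ≤ 1 → DIVERGES

Diverges (p = 1 ≤ 1)


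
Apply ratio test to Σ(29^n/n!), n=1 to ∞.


aₙ = 29^n/n!
a_{n+1}/aₙ = 29^(n+1)/(n+1)! × n!/29^n
= 29/(n+1)
L = lim(n→∞) 29/(n+1) = 0
L < 1 → series CONVERGES

Converges (ratio test: L = 0 < 1)


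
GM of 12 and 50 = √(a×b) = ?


GM = √(12×50) = √600 = 24.4949

GM = 24.4949


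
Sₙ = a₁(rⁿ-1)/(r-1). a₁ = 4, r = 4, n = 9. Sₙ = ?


Sₙ = 4×(4^9 - 1)/(4 - 1)
= 4×(262144 - 1)/3
= 4×262143/3
= 349524

S_9 = 349524


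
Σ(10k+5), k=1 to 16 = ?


Σ(10k+5) = 10·Σk + 5·n
= 10·136 + 5·16
= 1360 + 80 = 1440

Σ = 1440


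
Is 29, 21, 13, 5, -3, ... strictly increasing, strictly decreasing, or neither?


Differences: -8, -8, -8, -8
All differences < 0 → strictly DECREASING

Monotonically decreasing


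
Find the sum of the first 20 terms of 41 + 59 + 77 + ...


aₙ = 41 + (20-1)×18 = 383
Sₙ = n(a₁+aₙ)/2 = 20×(41+383)/2
= 20×424/2 = 4240

S_20 = 4240


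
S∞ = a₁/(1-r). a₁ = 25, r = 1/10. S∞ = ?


S∞ = a₁/(1-r) = 25/(1 - 1/10)
= 25/(9/10)
= 250/9

S∞ = 250/9


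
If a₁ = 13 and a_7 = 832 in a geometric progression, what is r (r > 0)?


r^(n-1) = aₙ/a₁
r^6 = 832/13 = 64
r = 64^(1/6)
= ±2; taking r > 0 gives r = 2

r = 2


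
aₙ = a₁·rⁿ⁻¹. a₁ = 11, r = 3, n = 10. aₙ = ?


aₙ = a₁·r^(n-1)
= 11×3^9
= 11×19683
= 216513

a_10 = 216513


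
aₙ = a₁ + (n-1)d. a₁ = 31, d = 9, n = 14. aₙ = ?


aₙ = a₁ + (n-1)d
= 31 + (14-1)×9
= 31 + 117
= 148

a_14 = 148


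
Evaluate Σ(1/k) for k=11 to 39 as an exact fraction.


Σₖ₌11^39 1/k = 1/11 + 1/12 + 1/13 + ... + 1/39
= 91910549166739/69388720221600
≈ 1.3246

Sum = 91910549166739/69388720221600 ≈ 1.3246


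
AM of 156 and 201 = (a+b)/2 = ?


AM = (156 + 201)/2 = 357/2 = 178.5

AM = 178.5


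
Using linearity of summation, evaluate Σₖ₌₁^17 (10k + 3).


Σ(10k+3) = 10·Σk + 3·n
= 10·153 + 3·17
= 1530 + 51 = 1581

Σ = 1581


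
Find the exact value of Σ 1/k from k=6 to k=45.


Σₖ₌6^45 1/k = 1/6 + 1/7 + 1/8 + ... + 1/45
= 2841505942647531667/1345655451257488800
≈ 2.1116

Sum = 2841505942647531667/1345655451257488800 ≈ 2.1116


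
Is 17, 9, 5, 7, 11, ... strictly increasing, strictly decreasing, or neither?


Differences: -8, -4, 2, 4
Difference at position 3 is +2 (> 0) but position 1 is -8 (< 0) — sequence both rises and falls
→ NOT monotonic

Not monotonic


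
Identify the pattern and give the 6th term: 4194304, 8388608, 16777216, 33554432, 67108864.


Pattern: powers of 2: 2ⁿ
Terms: 4194304, 8388608, 16777216, 33554432, 67108864
Next term = 134217728

Next term = 134217728
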